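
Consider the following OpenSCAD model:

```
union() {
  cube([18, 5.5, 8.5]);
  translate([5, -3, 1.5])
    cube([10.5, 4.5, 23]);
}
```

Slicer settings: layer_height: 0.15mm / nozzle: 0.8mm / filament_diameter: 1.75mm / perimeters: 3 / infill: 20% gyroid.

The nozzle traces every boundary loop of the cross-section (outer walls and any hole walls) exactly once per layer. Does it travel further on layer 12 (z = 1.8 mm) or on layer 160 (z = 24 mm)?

layer 12 (z = 1.8 mm)

Layer 12 (z = 1.8): the 18×5.5 cube contributes its full rectangle (perimeter 47.00 mm); the cube at (5, -3) (footprint 10.5×4.5) is included at this height (perimeter 30.00 mm); Combining (union): the regions partially overlap (shared area 15.75 mm²), so the edge portions inside another operand are dropped and the merged outline is re-measured after clipping — boundary = 53.00 mm. So its perimeter = 53.00 mm. Layer 160 (z = 24): the cube is absent (z outside [0, 8.5]); the cube at (5, -3) is present — its section is the full 10.5×4.5 rectangle (perimeter 30.00 mm); Taking the union: only the 10.5×4.5 cube at (5, -3) is present, so the union is just that shape — boundary = 30.00 mm. So its perimeter = 30.00 mm. Layer 12 is larger (53.00 vs 30.00 mm).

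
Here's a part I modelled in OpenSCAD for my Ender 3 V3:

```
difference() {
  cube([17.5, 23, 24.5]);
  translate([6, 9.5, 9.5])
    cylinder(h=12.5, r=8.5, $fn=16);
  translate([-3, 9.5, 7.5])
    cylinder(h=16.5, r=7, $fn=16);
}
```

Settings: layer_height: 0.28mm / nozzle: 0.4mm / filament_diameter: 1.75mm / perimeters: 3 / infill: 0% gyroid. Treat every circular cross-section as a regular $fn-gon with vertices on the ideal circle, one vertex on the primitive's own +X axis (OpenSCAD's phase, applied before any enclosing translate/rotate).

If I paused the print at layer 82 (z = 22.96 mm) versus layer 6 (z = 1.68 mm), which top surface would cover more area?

Layer 82 (z = 22.96): the cube is present — its section is the full 17.5×23 rectangle (area 402.50 mm²); the cylinder at (6, 9.5) does not reach this height (z outside [9.5, 22]); the r=7 cylinder at (-3, 9.5) contributes a regular 16-gon of circumradius 7 (area = (16/2)·7.000²·sin(360°/16) = 150.01 mm²); Taking the first minus the rest: starting from the 17.5×23 cube (402.50 mm²), the r=7 cylinder at (-3, 9.5) partially overlaps it — only the 34.84 mm² overlap (of its 150.01 mm²) is removed, clipping the outline — area = 367.66 mm². So its area = 367.66 mm². Layer 6 (z = 1.68): the 17.5×23 cube contributes its full rectangle (area 402.50 mm²); the cylinder at (6, 9.5) is not intersected at this z (z outside [9.5, 22]); the cylinder at (-3, 9.5) is not intersected at this z (z outside [7.5, 24]); After the difference (first − rest): none of the subtracted shapes is present at this height, so the 17.5×23 cube is unchanged — area = 402.50 mm². So its area = 402.50 mm². Layer 6 is larger (402.50 vs 367.66 mm²).

layer 6 (z = 1.68 mm)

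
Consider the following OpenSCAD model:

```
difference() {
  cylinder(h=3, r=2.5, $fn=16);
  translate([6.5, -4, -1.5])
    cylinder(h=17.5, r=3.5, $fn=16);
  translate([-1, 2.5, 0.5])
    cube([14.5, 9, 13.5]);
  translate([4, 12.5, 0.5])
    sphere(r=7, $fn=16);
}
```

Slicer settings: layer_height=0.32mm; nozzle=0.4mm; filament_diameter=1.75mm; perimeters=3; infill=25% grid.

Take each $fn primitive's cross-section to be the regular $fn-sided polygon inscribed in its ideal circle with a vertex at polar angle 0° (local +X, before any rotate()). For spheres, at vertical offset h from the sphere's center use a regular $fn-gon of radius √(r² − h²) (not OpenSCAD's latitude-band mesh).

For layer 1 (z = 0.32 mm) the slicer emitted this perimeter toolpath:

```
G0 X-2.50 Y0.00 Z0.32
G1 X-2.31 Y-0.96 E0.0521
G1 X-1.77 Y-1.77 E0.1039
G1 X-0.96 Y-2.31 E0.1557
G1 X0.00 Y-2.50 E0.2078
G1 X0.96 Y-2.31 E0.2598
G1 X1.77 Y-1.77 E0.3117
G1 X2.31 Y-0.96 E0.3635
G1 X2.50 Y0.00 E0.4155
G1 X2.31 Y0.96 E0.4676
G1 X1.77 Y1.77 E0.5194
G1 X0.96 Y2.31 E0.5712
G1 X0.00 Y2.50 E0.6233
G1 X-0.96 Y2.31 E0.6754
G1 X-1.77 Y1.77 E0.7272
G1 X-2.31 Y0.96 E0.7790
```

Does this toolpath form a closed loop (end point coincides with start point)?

Start point (G0): (-2.50, 0.00). End point (last G1): the path does not return to the start — open.

no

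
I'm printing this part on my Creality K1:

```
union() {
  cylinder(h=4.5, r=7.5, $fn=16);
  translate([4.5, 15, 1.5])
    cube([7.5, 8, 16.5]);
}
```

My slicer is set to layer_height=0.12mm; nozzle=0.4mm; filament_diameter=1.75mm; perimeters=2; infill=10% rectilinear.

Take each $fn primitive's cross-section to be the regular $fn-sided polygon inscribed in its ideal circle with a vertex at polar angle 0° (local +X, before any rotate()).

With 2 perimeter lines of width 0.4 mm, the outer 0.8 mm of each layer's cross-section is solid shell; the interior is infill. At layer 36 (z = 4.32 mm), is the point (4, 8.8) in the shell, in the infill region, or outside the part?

outside

At z = 4.32 mm: the r=7.5 cylinder gives a regular 16-gon of circumradius 7.5 (constant along its height); the 7.5×8 cube at (4.5, 15) contributes its full rectangle; Taking the union: the 2 present regions are separate (no shared area or edge), so areas and boundary lengths simply add and each stays a separate island — 2 connected regions. Overall, the cross-section has 2 separate islands. The nearest boundary edge runs (0.00, 7.50)→(2.87, 6.93); distance from the point to it = 2.19 mm. The point is not inside any of the regions above, so it lies outside the cross-section (2.19 mm from the nearest boundary).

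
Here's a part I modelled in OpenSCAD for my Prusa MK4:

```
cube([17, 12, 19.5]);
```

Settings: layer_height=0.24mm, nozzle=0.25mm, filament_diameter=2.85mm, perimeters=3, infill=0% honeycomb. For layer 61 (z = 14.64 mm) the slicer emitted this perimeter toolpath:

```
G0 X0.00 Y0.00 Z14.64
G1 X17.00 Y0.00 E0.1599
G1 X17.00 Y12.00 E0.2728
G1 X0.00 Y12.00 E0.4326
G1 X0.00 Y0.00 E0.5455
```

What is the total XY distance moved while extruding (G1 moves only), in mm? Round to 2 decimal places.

58.00 mm

Sum the Euclidean lengths of each G1 segment: total = 58.00 mm.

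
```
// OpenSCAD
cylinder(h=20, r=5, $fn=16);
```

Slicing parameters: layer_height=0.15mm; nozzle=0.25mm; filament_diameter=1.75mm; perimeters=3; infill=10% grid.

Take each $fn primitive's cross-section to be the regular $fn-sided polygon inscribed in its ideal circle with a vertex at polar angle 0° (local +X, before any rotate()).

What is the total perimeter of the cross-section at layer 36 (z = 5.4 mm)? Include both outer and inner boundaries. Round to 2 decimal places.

At z = 5.4 mm: the cylinder: section is a regular 16-gon, circumradius r=5 (perimeter = 2·16·5.000·sin(180°/16) = 31.21 mm). Overall, the cross-section is a single solid region. Total boundary length (outer) = 31.21 mm.

31.21 mm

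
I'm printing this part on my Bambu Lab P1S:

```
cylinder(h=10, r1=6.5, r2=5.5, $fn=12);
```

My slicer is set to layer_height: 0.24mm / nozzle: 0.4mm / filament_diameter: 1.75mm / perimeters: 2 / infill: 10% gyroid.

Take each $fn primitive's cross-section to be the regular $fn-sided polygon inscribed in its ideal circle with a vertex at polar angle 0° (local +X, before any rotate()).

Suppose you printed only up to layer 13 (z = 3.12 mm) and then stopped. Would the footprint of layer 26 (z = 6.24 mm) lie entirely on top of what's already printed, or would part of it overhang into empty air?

Compare the two slices. At z = 3.12: the cone contributes a regular 12-gon of circumradius 6.188 (interpolated between r1=6.5 and r2=5.5 at t=0.312) (area = (12/2)·6.188²·sin(360°/12) = 114.87 mm²). At z = 6.24: the cone contributes a regular 12-gon of circumradius 5.876 (interpolated between r1=6.5 and r2=5.5 at t=0.624) (area = (12/2)·5.876²·sin(360°/12) = 103.58 mm²). Checking containment: the cross-section at z = 6.24 is a subset of the cross-section at z = 3.12.

entirely on top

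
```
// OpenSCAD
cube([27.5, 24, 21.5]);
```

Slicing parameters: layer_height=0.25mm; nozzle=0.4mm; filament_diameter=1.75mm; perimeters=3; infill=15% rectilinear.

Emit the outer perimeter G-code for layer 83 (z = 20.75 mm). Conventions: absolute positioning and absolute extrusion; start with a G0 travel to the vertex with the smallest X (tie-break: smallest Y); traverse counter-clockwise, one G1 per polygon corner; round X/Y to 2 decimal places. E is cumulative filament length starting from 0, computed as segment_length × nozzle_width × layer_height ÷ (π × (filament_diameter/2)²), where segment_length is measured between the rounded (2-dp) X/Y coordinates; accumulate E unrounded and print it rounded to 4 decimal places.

At z = 20.75 mm: the cube (footprint 27.5×24) is included at this height. The outline is a single polygon with 4 vertices. Extrusion per mm of travel: 0.4 × 0.25 / (π × 0.875²) = 0.041575. Accumulating E over each segment gives final E = 4.2822.

G0 X0.00 Y0.00 Z20.75
G1 X27.50 Y0.00 E1.1433
G1 X27.50 Y24.00 E2.1411
G1 X0.00 Y24.00 E3.2844
G1 X0.00 Y0.00 E4.2822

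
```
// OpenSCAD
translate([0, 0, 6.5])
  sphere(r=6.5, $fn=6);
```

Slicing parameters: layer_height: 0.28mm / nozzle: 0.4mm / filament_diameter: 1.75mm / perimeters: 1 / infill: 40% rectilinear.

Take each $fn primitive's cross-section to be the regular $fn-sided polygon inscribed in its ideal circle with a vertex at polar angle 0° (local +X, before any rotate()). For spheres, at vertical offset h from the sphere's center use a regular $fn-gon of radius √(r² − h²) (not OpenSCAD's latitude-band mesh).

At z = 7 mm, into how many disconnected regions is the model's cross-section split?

At z = 7 mm: the sphere: section is a regular 6-gon, circumradius = √(r²−h²) = √(6.5²−0.5²) = 6.481. The result has 1 disconnected region.

1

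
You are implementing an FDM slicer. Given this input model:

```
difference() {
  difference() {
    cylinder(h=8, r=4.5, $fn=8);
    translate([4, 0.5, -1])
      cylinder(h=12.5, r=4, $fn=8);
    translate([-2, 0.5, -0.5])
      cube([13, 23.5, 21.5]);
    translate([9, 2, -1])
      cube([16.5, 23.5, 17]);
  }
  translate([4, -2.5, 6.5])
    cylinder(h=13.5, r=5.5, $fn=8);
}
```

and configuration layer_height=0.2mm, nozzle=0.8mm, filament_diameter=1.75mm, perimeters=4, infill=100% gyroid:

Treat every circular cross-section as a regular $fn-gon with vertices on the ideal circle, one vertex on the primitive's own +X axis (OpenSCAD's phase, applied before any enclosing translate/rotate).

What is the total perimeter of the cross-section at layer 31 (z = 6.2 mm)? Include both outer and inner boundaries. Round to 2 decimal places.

At z = 6.2 mm: the r=4.5 cylinder gives a regular 8-gon of circumradius 4.5 (constant along its height) (perimeter = 2·8·4.500·sin(180°/8) = 27.55 mm); the r=4 cylinder at (4, 0.5) contributes a regular 8-gon of circumradius 4 (perimeter = 2·8·4.000·sin(180°/8) = 24.49 mm); the cube at (-2, 0.5) (footprint 13×23.5) is included at this height (perimeter 73.00 mm); the cube at (9, 2) (footprint 16.5×23.5) is included at this height (perimeter 80.00 mm); Taking the first minus the rest: starting from the r=4.5 cylinder, the r=4 cylinder at (4, 0.5) partially overlaps it — only the 19.98 mm² overlap (of its 45.25 mm²) is removed, clipping the outline; the 13×23.5 cube at (-2, 0.5) partially overlaps it — only the 10.20 mm² overlap (of its 305.50 mm²) is removed, clipping the outline; the 16.5×23.5 cube at (9, 2) misses the remaining region (no effect) — boundary = 25.49 mm; the cylinder at (4, -2.5) is not intersected at this z (z outside [6.5, 20]); Subtracting the remaining from the first: none of the subtracted shapes is present at this height, so the result so far is unchanged — boundary = 25.49 mm. Overall, the cross-section is a single solid region. Total boundary length (outer) = 25.49 mm.

25.49 mm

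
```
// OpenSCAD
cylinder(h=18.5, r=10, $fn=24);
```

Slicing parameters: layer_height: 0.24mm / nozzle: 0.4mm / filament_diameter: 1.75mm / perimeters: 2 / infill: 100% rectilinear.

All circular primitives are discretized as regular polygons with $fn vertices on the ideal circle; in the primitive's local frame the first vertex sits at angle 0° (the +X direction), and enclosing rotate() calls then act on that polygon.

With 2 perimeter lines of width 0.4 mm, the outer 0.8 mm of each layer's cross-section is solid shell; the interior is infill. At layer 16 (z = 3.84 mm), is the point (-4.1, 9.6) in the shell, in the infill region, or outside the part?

outside

At z = 3.84 mm: the cylinder: section is a regular 24-gon, circumradius r=10. Overall, the cross-section is a single solid region. The nearest boundary edge runs (-2.59, 9.66)→(-5.00, 8.66); distance from the point to it = 0.52 mm. The point is not inside any of the regions above, so it lies outside the cross-section (0.52 mm from the nearest boundary).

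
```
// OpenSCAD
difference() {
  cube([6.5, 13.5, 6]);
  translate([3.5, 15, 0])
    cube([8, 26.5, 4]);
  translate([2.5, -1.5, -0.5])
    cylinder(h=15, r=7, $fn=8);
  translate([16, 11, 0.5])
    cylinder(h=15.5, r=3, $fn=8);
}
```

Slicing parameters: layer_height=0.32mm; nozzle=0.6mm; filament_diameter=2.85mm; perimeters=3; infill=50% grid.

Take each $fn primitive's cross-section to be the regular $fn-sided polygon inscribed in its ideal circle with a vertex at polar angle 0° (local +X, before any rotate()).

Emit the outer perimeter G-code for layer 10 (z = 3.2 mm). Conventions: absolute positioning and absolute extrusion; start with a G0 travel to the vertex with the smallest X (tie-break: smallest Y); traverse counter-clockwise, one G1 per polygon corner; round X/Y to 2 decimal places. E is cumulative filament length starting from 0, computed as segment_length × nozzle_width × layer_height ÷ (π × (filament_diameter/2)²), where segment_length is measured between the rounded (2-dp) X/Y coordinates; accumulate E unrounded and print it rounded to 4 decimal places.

G0 X0.00 Y4.46 Z3.20
G1 X2.50 Y5.50 E0.0815
G1 X6.50 Y3.84 E0.2118
G1 X6.50 Y13.50 E0.5026
G1 X0.00 Y13.50 E0.6982
G1 X0.00 Y4.46 E0.9703

At z = 3.2 mm: the cube is present — its section is the full 6.5×13.5 rectangle; the 8×26.5 cube at (3.5, 15) contributes its full rectangle; the cylinder at (2.5, -1.5): section is a regular 8-gon, circumradius r=7; the r=3 cylinder at (16, 11) gives a regular 8-gon of circumradius 3 (constant along its height); After the difference (first − rest): starting from the 6.5×13.5 cube, the 8×26.5 cube at (3.5, 15) misses the remaining region (no effect); the r=7 cylinder at (2.5, -1.5) partially overlaps it — only the 31.14 mm² overlap (of its 138.59 mm²) is removed, clipping the outline; the r=3 cylinder at (16, 11) misses the remaining region (no effect) — 1 connected region. The outline is a single polygon with 5 vertices. Extrusion per mm of travel: 0.6 × 0.32 / (π × 1.425²) = 0.030097. Accumulating E over each segment gives final E = 0.9703.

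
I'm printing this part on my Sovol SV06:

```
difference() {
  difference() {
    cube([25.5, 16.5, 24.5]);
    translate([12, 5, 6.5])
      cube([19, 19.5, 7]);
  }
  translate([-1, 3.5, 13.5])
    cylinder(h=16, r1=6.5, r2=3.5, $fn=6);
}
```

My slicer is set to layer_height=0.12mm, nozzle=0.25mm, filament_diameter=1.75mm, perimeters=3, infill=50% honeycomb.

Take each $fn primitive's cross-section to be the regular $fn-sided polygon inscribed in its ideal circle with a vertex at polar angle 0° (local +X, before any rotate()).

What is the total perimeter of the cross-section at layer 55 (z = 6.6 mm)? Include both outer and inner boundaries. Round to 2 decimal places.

At z = 6.6 mm: the cube is present — its section is the full 25.5×16.5 rectangle (perimeter 84.00 mm); the cube at (12, 5) is present — its section is the full 19×19.5 rectangle (perimeter 77.00 mm); After the difference (first − rest): starting from the 25.5×16.5 cube, the 19×19.5 cube at (12, 5) partially overlaps it — only the 155.25 mm² overlap (of its 370.50 mm²) is removed, clipping the outline — boundary = 84.00 mm; the cone at (-1, 3.5) does not reach this height (z outside [13.5, 29.5]); After the difference (first − rest): none of the subtracted shapes is present at this height, so the result so far is unchanged — boundary = 84.00 mm. Overall, the cross-section is a single solid region. Total boundary length (outer) = 84.00 mm.

84.00 mm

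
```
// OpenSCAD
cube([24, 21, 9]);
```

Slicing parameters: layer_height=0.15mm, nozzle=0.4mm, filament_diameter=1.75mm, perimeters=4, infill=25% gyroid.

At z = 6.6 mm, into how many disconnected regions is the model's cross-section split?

1

At z = 6.6 mm: the cube is present — its section is the full 24×21 rectangle. The result has 1 disconnected region.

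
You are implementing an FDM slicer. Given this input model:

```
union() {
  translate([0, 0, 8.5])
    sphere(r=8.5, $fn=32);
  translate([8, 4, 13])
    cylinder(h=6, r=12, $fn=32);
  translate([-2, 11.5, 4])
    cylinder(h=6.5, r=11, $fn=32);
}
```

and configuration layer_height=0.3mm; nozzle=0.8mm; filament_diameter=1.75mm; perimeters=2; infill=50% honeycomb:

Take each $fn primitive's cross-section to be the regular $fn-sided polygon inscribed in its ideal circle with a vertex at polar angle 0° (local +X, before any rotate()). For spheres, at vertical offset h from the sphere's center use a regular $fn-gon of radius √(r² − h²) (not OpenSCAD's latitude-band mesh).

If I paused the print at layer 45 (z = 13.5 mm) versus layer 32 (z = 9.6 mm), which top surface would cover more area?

Layer 45 (z = 13.5): the r=8.5 sphere slices to a regular 32-gon of circumradius 6.874 (√(r²−h²) with h=5 from center) (area = (32/2)·6.874²·sin(360°/32) = 147.49 mm²); the r=12 cylinder at (8, 4) gives a regular 32-gon of circumradius 12 (constant along its height) (area = (32/2)·12.000²·sin(360°/32) = 449.49 mm²); the cylinder at (-2, 11.5) is absent (z outside [4, 10.5]); Taking the union: the regions partially overlap — summed areas 596.98 mm² minus the doubly-counted overlap 105.59 mm² gives 491.39 mm² — area = 491.39 mm². So its area = 491.39 mm². Layer 32 (z = 9.6): the r=8.5 sphere contributes a regular 32-gon of circumradius √(8.5²−1.1²) = 8.429 (area = (32/2)·8.429²·sin(360°/32) = 221.75 mm²); the cylinder at (8, 4) is not intersected at this z (z outside [13, 19]); the r=11 cylinder at (-2, 11.5) contributes a regular 32-gon of circumradius 11 (area = (32/2)·11.000²·sin(360°/32) = 377.69 mm²); Combining (union): the regions partially overlap — summed areas 599.44 mm² minus the doubly-counted overlap 81.72 mm² gives 517.72 mm² — area = 517.72 mm². So its area = 517.72 mm². Layer 32 is larger (517.72 vs 491.39 mm²).

layer 32 (z = 9.6 mm)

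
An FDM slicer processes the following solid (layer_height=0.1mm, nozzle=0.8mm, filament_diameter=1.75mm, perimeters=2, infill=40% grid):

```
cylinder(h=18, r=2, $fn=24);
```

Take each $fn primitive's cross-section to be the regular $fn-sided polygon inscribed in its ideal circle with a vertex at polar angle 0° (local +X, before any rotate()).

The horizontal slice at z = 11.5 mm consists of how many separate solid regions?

1

At z = 11.5 mm: the r=2 cylinder gives a regular 24-gon of circumradius 2 (constant along its height). The result has 1 disconnected region.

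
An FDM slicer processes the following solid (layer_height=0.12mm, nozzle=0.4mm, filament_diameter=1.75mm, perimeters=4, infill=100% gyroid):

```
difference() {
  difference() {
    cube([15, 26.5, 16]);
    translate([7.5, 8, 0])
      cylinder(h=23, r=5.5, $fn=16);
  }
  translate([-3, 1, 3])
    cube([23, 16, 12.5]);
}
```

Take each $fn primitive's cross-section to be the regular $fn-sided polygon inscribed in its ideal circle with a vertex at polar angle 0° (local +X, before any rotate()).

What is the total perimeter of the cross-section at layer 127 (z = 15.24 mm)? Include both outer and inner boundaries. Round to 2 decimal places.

81.00 mm

At z = 15.24 mm: the cube (footprint 15×26.5) is included at this height (perimeter 83.00 mm); the cylinder at (7.5, 8): section is a regular 16-gon, circumradius r=5.5 (perimeter = 2·16·5.500·sin(180°/16) = 34.34 mm); Taking the first minus the rest: starting from the 15×26.5 cube, the r=5.5 cylinder at (7.5, 8) lies wholly inside it (removes its full 92.61 mm² and its 34.34 mm outline becomes a hole wall) — boundary (outer + 1 inner loop) = 117.34 mm; the cube at (-3, 1) (footprint 23×16) is included at this height (perimeter 78.00 mm); Taking the first minus the rest: starting from the result so far, the 23×16 cube at (-3, 1) partially overlaps it — only the 147.39 mm² overlap (of its 368.00 mm²) is removed, clipping the outline — boundary = 81.00 mm. Overall, the cross-section has 2 separate islands. Total boundary length (outer) = 81.00 mm.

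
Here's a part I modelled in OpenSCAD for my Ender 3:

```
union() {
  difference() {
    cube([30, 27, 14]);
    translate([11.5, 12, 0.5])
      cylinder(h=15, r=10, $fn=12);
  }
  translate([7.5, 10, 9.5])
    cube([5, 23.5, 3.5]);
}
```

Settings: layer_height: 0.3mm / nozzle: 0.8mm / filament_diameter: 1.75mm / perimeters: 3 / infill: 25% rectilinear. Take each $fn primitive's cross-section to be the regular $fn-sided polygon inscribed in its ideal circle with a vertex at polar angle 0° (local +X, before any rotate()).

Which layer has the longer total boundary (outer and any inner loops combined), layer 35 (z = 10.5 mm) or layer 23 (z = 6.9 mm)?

layer 35 (z = 10.5 mm)

Layer 35 (z = 10.5): the cube (footprint 30×27) is included at this height (perimeter 114.00 mm); the r=10 cylinder at (11.5, 12) contributes a regular 12-gon of circumradius 10 (perimeter = 2·12·10.000·sin(180°/12) = 62.12 mm); After the difference (first − rest): starting from the 30×27 cube, the r=10 cylinder at (11.5, 12) lies wholly inside it (removes its full 300.00 mm² and its 62.12 mm outline becomes a hole wall) — boundary (outer + 1 inner loop) = 176.12 mm; the cube at (7.5, 10) (footprint 5×23.5) is included at this height (perimeter 57.00 mm); Merging all regions: the regions partially overlap (shared area 27.28 mm²), so the edge portions inside another operand are dropped and the merged outline is re-measured after clipping — boundary (outer + 1 inner loop) = 211.60 mm. So its perimeter = 211.60 mm. Layer 23 (z = 6.9): the cube (footprint 30×27) is included at this height (perimeter 114.00 mm); the r=10 cylinder at (11.5, 12) contributes a regular 12-gon of circumradius 10 (perimeter = 2·12·10.000·sin(180°/12) = 62.12 mm); Taking the first minus the rest: starting from the 30×27 cube, the r=10 cylinder at (11.5, 12) lies wholly inside it (removes its full 300.00 mm² and its 62.12 mm outline becomes a hole wall) — boundary (outer + 1 inner loop) = 176.12 mm; the cube at (7.5, 10) is not intersected at this z (z outside [9.5, 13]); Taking the union: only the result so far is present, so the union is just that shape — boundary (outer + 1 inner loop) = 176.12 mm. So its perimeter = 176.12 mm. Layer 35 is larger (211.60 vs 176.12 mm).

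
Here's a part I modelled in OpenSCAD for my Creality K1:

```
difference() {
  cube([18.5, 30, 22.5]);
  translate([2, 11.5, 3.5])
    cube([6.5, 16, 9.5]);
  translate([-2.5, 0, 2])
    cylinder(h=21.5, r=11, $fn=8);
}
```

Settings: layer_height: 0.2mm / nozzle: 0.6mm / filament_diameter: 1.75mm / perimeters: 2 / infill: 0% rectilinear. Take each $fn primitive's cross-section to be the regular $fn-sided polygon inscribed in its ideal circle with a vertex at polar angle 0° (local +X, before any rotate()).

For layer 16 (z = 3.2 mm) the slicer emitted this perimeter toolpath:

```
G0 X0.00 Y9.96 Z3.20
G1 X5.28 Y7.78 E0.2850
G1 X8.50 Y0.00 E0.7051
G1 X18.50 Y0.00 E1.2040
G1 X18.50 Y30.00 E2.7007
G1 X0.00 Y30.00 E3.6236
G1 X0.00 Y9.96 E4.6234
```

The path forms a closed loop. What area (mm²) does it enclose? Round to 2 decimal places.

495.64 mm²

Apply the shoelace formula to the sequence of (X, Y) vertices; enclosed area = 495.64 mm².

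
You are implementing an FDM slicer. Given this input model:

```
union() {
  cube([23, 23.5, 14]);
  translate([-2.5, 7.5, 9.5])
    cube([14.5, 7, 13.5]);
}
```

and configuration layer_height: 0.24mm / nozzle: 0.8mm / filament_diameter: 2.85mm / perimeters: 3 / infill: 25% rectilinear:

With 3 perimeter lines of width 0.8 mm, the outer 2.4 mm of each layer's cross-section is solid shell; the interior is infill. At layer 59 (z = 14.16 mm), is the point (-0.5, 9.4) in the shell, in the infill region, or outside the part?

shell

At z = 14.16 mm: the cube is not intersected at this z (z outside [0, 14]); the 14.5×7 cube at (-2.5, 7.5) contributes its full rectangle; Merging all regions: only the 14.5×7 cube at (-2.5, 7.5) is present, so the union is just that shape — 1 connected region. Overall, the cross-section is a single solid region. The nearest boundary edge runs (-2.50, 7.50)→(12.00, 7.50); distance from the point to it = 1.90 mm. The point is inside the cross-section, 1.90 mm from the nearest boundary — within the 2.4 mm shell band (3 × 0.8).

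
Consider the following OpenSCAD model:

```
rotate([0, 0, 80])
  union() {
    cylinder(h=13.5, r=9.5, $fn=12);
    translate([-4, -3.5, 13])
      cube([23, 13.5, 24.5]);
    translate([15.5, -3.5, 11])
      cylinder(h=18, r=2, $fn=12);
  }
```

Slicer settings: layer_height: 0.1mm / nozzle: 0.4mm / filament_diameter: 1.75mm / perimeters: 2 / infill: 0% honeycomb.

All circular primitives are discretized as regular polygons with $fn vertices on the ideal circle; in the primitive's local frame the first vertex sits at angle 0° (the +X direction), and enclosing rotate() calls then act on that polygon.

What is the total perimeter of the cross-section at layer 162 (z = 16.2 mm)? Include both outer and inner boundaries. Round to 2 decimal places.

75.21 mm

At z = 16.2 mm: the cylinder is absent (z outside [0, 13.5]); the cube at (-4, -3.5) is present — its section is the full 23×13.5 rectangle (perimeter 73.00 mm); the r=2 cylinder at (15.5, -3.5) contributes a regular 12-gon of circumradius 2 (perimeter = 2·12·2.000·sin(180°/12) = 12.42 mm); Merging all regions: the regions partially overlap (shared area 6.00 mm²), so the edge portions inside another operand are dropped and the merged outline is re-measured after clipping — boundary = 75.21 mm; (whole slice rotated 80° about Z — lengths, areas and connectivity unchanged). Overall, the cross-section is a single solid region. Total boundary length (outer) = 75.21 mm.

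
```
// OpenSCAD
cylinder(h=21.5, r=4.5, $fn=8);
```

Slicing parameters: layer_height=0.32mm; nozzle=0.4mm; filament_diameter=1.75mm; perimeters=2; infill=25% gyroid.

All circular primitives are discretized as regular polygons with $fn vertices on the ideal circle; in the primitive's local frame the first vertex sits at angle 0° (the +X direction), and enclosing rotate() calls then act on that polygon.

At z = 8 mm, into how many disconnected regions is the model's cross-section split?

1

At z = 8 mm: the r=4.5 cylinder contributes a regular 8-gon of circumradius 4.5. The result has 1 disconnected region.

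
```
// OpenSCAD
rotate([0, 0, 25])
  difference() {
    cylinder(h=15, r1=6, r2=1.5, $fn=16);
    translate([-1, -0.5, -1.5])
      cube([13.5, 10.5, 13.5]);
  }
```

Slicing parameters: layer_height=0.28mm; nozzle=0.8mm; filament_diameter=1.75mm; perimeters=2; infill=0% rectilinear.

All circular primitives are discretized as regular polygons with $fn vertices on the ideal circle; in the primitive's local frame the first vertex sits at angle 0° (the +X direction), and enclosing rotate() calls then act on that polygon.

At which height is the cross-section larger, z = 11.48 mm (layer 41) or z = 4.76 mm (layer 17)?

layer 17 (z = 4.76 mm)

Layer 41 (z = 11.48): the cone: at t=0.765 of its height the radius interpolates to r₁+(r₂−r₁)t = 2.556, giving a regular 16-gon of that circumradius (area = (16/2)·2.556²·sin(360°/16) = 20.00 mm²); the cube at (-1, -0.5) (footprint 13.5×10.5) is included at this height (area 141.75 mm²); After the difference (first − rest): starting from the cone (20.00 mm²), the 13.5×10.5 cube at (-1, -0.5) partially overlaps it — only the 9.21 mm² overlap (of its 141.75 mm²) is removed, clipping the outline — area = 10.79 mm²; (rotated 25° about Z; rotation is an isometry so areas/perimeters/island counts are preserved). So its area = 10.79 mm². Layer 17 (z = 4.76): the cone (r1=6→r2=1.5) has section circumradius 4.572 here — a regular 16-gon (area = (16/2)·4.572²·sin(360°/16) = 63.99 mm²); the 13.5×10.5 cube at (-1, -0.5) contributes its full rectangle (area 141.75 mm²); Taking the first minus the rest: starting from the cone (63.99 mm²), the 13.5×10.5 cube at (-1, -0.5) partially overlaps it — only the 23.23 mm² overlap (of its 141.75 mm²) is removed, clipping the outline — area = 40.76 mm²; (rotated 25° about Z; rotation is an isometry so areas/perimeters/island counts are preserved). So its area = 40.76 mm². Layer 17 is larger (40.76 vs 10.79 mm²).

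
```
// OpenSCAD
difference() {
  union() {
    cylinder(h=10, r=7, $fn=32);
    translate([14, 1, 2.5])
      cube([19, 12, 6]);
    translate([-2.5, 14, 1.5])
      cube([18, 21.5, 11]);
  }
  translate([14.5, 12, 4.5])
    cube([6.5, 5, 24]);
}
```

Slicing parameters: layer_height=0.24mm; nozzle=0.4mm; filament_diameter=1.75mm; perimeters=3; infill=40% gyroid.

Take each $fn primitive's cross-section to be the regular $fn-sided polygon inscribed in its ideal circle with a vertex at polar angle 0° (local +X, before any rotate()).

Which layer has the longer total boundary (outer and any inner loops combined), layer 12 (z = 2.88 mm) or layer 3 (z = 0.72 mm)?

Layer 12 (z = 2.88): the cylinder: section is a regular 32-gon, circumradius r=7 (perimeter = 2·32·7.000·sin(180°/32) = 43.91 mm); the 19×12 cube at (14, 1) contributes its full rectangle (perimeter 62.00 mm); the 18×21.5 cube at (-2.5, 14) contributes its full rectangle (perimeter 79.00 mm); Combining (union): the 3 present regions are separate (no shared area or edge), so areas and boundary lengths simply add and each stays a separate island — boundary = 184.91 mm; the cube at (14.5, 12) is absent (z outside [4.5, 28.5]); Taking the first minus the rest: none of the subtracted shapes is present at this height, so the result so far is unchanged — boundary = 184.91 mm. So its perimeter = 184.91 mm. Layer 3 (z = 0.72): the cylinder: section is a regular 32-gon, circumradius r=7 (perimeter = 2·32·7.000·sin(180°/32) = 43.91 mm); the cube at (14, 1) is not intersected at this z (z outside [2.5, 8.5]); the cube at (-2.5, 14) is not intersected at this z (z outside [1.5, 12.5]); Merging all regions: only the r=7 cylinder is present, so the union is just that shape — boundary = 43.91 mm; the cube at (14.5, 12) does not reach this height (z outside [4.5, 28.5]); Subtracting the remaining from the first: none of the subtracted shapes is present at this height, so the result so far is unchanged — boundary = 43.91 mm. So its perimeter = 43.91 mm. Layer 12 is larger (184.91 vs 43.91 mm).

layer 12 (z = 2.88 mm)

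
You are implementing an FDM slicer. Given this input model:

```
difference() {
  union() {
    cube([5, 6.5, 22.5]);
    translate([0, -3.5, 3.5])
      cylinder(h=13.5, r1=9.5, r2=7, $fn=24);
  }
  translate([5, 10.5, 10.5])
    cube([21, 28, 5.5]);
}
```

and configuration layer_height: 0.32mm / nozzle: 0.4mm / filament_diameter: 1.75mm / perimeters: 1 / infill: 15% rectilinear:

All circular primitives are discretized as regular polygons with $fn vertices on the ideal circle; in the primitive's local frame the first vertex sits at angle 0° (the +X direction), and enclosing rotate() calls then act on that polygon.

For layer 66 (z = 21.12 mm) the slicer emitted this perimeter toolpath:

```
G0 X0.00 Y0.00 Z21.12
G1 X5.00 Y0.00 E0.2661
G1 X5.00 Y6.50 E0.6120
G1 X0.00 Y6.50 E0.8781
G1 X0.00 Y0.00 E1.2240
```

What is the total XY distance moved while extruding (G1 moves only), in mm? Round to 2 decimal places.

Sum the Euclidean lengths of each G1 segment: total = 23.00 mm.

23.00 mm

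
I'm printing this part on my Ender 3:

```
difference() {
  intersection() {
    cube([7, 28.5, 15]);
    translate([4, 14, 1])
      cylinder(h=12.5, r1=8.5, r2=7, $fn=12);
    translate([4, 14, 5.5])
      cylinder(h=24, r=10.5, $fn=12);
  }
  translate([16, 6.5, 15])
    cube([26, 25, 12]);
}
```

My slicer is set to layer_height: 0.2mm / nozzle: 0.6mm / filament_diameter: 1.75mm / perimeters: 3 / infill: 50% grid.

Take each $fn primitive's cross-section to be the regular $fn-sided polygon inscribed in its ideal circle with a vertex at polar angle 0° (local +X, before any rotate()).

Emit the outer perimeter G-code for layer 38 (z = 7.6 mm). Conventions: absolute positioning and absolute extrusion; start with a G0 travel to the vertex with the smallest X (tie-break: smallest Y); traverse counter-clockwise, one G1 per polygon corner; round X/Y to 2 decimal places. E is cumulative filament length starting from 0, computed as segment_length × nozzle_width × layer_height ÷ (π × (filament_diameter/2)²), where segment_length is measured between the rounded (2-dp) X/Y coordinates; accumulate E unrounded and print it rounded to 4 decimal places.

At z = 7.6 mm: the 7×28.5 cube contributes its full rectangle; the cone at (4, 14): at t=0.528 of its height the radius interpolates to r₁+(r₂−r₁)t = 7.708, giving a regular 12-gon of that circumradius; the r=10.5 cylinder at (4, 14) contributes a regular 12-gon of circumradius 10.5; Taking the intersection: the cone at (4, 14) partially overlaps the 7×28.5 cube; clipping to the common part keeps 101.20 mm²; the running intersection lies inside the r=10.5 cylinder at (4, 14), so it is kept whole — 1 connected region; the cube at (16, 6.5) is absent (z outside [15, 27]); Subtracting the remaining from the first: none of the subtracted shapes is present at this height, so that combined region is unchanged — 1 connected region. The outline is a single polygon with 8 vertices. Extrusion per mm of travel: 0.6 × 0.2 / (π × 0.875²) = 0.049890. Accumulating E over each segment gives final E = 2.0689.

G0 X0.00 Y7.47 Z7.60
G1 X0.15 Y7.32 E0.0106
G1 X4.00 Y6.29 E0.2094
G1 X7.00 Y7.10 E0.3644
G1 X7.00 Y20.90 E1.0529
G1 X4.00 Y21.71 E1.2080
G1 X0.15 Y20.68 E1.4068
G1 X0.00 Y20.53 E1.4174
G1 X0.00 Y7.47 E2.0689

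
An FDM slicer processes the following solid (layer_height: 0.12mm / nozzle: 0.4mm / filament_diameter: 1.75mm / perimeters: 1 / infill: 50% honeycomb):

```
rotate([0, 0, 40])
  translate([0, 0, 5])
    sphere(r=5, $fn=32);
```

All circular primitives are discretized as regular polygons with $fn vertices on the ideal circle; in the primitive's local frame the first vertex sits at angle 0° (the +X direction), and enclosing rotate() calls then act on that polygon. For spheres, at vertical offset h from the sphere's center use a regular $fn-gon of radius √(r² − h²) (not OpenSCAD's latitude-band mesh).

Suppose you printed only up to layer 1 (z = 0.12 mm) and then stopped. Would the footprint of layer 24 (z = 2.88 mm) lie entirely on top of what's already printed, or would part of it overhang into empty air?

part overhangs

Compare the two slices. At z = 0.12: the r=5 sphere contributes a regular 32-gon of circumradius √(5²−4.88²) = 1.089 (area = (32/2)·1.089²·sin(360°/32) = 3.70 mm²); (whole slice rotated 40° about Z — lengths, areas and connectivity unchanged). At z = 2.88: the sphere: section is a regular 32-gon, circumradius = √(r²−h²) = √(5²−2.12²) = 4.528 (area = (32/2)·4.528²·sin(360°/32) = 64.01 mm²); (whole slice rotated 40° about Z — lengths, areas and connectivity unchanged). Checking containment: at z = 2.88 the cross-section extends beyond the z = 0.12 cross-section by about 60.31 mm².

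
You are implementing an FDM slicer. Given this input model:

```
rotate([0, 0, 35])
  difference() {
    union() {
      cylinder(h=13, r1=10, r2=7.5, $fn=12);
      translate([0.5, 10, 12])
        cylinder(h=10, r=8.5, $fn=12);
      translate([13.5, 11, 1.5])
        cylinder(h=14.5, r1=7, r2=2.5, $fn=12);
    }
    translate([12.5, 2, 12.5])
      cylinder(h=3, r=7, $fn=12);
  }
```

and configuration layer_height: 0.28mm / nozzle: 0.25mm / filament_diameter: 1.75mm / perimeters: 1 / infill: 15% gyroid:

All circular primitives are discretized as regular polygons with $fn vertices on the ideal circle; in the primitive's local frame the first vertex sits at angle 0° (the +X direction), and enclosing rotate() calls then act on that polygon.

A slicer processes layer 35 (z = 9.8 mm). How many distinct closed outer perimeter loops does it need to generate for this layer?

2

At z = 9.8 mm: the cone (r1=10→r2=7.5) has section circumradius 8.115 here — a regular 12-gon; the cylinder at (0.5, 10) does not reach this height (z outside [12, 22]); the cone at (13.5, 11) (r1=7→r2=2.5) has section circumradius 4.424 here — a regular 12-gon; Merging all regions: the 2 present regions are separate (no shared area or edge), so areas and boundary lengths simply add and each stays a separate island — 2 connected regions; the cylinder at (12.5, 2) is not intersected at this z (z outside [12.5, 15.5]); After the difference (first − rest): none of the subtracted shapes is present at this height, so that combined region is unchanged — 2 connected regions; (rotated 35° about Z; rotation is an isometry so areas/perimeters/island counts are preserved). The result has 2 disconnected regions.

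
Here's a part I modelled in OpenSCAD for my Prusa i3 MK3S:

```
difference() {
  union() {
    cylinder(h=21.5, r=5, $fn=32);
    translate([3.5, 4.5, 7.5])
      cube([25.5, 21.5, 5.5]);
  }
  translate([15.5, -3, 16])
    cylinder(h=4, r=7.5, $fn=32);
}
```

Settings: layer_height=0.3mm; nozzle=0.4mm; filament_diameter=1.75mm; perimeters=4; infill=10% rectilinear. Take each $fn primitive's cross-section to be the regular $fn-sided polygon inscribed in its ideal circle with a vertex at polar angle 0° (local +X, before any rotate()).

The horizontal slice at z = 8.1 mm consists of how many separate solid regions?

At z = 8.1 mm: the r=5 cylinder gives a regular 32-gon of circumradius 5 (constant along its height); the 25.5×21.5 cube at (3.5, 4.5) contributes its full rectangle; Merging all regions: the 2 present regions are separate (no shared area or edge), so areas and boundary lengths simply add and each stays a separate island — 2 connected regions; the cylinder at (15.5, -3) is not intersected at this z (z outside [16, 20]); After the difference (first − rest): none of the subtracted shapes is present at this height, so that combined region is unchanged — 2 connected regions. The result has 2 disconnected regions.

2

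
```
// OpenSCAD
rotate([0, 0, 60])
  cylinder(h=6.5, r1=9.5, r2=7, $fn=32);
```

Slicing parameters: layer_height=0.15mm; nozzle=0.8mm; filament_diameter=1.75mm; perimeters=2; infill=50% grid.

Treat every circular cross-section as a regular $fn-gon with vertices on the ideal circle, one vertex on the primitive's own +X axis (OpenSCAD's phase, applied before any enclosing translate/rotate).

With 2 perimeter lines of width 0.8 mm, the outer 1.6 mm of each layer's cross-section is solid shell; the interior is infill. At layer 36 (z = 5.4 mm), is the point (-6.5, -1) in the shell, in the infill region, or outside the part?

At z = 5.4 mm: the cone contributes a regular 32-gon of circumradius 7.423 (interpolated between r1=9.5 and r2=7 at t=0.831); (rotated 60° about Z; rotation is an isometry so areas/perimeters/island counts are preserved). Overall, the cross-section is a single solid region. Undo the 60° rotation: the query point maps to (-4.116, 5.129) in the un-rotated model frame. The nearest boundary edge runs (-4.12, 6.17)→(-5.25, 5.25); distance from the point to it = 0.81 mm. The point is inside the cross-section, 0.81 mm from the nearest boundary — within the 1.6 mm shell band (2 × 0.8).

shell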